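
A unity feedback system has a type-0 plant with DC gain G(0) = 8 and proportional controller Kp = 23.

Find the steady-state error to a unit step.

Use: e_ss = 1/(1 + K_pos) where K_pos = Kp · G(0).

K_pos = Kp · G(0) = 23 × 8 = 184. e_ss = 1/(1 + 184) = 0.0054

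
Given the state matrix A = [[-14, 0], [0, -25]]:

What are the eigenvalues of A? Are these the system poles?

For diagonal matrix, eigenvalues are diagonal entries: λ₁ = -14, λ₂ = -25. Eigenvalues of A = system poles.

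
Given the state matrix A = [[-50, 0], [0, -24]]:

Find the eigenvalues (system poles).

For diagonal matrix, eigenvalues are diagonal entries: λ₁ = -50, λ₂ = -24.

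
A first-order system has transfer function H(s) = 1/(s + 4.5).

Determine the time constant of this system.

For H(s) = 1/(s + 1/τ), the pole is at -1/τ = -4.5, so τ = 1/4.5 = 0.2222 s.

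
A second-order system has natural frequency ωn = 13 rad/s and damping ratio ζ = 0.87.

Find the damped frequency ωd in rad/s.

ωd = ωn√(1 - ζ²) = 13√(1 - 0.87²) = 6.41 rad/s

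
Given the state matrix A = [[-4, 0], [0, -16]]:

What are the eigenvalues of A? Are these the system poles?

For diagonal matrix, eigenvalues are diagonal entries: λ₁ = -4, λ₂ = -16. Eigenvalues of A = system poles.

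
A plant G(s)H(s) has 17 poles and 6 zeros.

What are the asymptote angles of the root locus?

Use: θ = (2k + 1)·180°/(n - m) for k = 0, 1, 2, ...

n - m = 17 - 6 = 11. Angles: θk = (2k + 1)·180°/11 = 16.36°, 49.09°, 81.82°, 114.55°, 147.27°, 180°, 212.73°, 245.45°, 278.18°, 310.91°, 343.64°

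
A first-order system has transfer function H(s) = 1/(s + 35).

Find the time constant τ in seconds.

For H(s) = 1/(s + 1/τ), the pole is at -1/τ = -35, so τ = 1/35 = 0.0286 s.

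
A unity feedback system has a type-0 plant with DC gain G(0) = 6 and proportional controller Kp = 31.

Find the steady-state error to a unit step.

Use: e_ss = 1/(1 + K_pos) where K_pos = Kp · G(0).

K_pos = Kp · G(0) = 31 × 6 = 186. e_ss = 1/(1 + 186) = 0.0053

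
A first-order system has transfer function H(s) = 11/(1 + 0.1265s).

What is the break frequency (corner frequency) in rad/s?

Corner frequency = 1/τ = 1/0.1265 = 7.905 rad/s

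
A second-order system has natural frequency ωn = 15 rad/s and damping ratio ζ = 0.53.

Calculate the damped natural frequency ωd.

ωd = ωn√(1 - ζ²) = 15√(1 - 0.53²) = 12.72 rad/s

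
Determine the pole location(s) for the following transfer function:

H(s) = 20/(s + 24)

Pole is where denominator = 0: s + 24 = 0, so s = -24.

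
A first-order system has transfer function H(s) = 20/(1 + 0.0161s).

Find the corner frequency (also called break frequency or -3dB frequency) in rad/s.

Corner frequency = 1/τ = 1/0.0161 = 62.112 rad/s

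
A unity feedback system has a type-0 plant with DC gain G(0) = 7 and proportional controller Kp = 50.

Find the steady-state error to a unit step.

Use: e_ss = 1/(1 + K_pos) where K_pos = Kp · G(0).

K_pos = Kp · G(0) = 50 × 7 = 350. e_ss = 1/(1 + 350) = 0.0028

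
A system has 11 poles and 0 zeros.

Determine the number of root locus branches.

Root locus has n branches where n = number of poles = 11.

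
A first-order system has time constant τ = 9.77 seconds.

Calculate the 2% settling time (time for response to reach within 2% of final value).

For first-order system, 2% settling time ≈ 4τ = 4 × 9.77 = 39.08 s.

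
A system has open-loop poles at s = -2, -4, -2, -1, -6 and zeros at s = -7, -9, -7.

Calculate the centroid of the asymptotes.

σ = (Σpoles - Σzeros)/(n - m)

σ = (Σpoles - Σzeros)/(n - m) = (-15 - (-23))/(5 - 3) = 8/2 = 4.0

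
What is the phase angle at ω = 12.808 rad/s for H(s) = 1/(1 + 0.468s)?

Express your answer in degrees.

Phase = -arctan(ωτ) = -arctan(12.808 × 0.468) = -80.5°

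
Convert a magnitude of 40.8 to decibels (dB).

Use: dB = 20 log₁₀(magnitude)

dB = 20 log₁₀(40.8) = 32.2 dB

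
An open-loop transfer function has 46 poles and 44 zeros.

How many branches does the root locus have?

Root locus has n branches where n = number of poles = 46.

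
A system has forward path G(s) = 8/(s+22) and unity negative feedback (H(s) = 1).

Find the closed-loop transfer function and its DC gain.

T(s) = G/(1+GH) = [8/(s+22)] / [1 + 8/(s+22)] = 8/(s+22+8) = 8/(s+30). DC gain = 8/30 = 0.2667.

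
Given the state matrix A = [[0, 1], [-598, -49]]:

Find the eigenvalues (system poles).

det(A - λI) = λ² - (-49)λ + 598 = (λ - (-26))(λ - (-23)). Eigenvalues: -26, -23.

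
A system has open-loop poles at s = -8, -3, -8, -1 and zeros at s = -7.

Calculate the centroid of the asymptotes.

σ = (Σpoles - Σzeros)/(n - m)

σ = (Σpoles - Σzeros)/(n - m) = (-20 - (-7))/(4 - 1) = -13/3 = -4.33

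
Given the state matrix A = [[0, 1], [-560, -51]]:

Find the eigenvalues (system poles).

det(A - λI) = λ² - (-51)λ + 560 = (λ - (-35))(λ - (-16)). Eigenvalues: -35, -16.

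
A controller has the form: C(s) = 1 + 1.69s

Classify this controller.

This is a Proportional-Derivative (PD) controller.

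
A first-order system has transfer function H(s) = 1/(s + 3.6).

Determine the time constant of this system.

For H(s) = 1/(s + 1/τ), the pole is at -1/τ = -3.6, so τ = 1/3.6 = 0.2778 s.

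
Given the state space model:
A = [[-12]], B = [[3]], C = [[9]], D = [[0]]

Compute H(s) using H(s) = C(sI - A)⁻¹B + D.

(sI - A)⁻¹ = 1/(s + 12). H(s) = 9 × 3/(s + 12) + 0 = 27/(s + 12).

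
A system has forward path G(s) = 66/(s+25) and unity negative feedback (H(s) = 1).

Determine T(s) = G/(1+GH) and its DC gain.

T(s) = G/(1+GH) = [66/(s+25)] / [1 + 66/(s+25)] = 66/(s+25+66) = 66/(s+91). DC gain = 66/91 = 0.7253.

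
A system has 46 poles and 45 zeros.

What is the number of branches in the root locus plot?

Root locus has n branches where n = number of poles = 46.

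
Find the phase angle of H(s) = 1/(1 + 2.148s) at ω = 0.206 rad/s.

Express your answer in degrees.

Phase = -arctan(ωτ) = -arctan(0.206 × 2.148) = -23.9°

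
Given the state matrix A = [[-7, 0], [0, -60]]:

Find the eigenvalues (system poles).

For diagonal matrix, eigenvalues are diagonal entries: λ₁ = -7, λ₂ = -60.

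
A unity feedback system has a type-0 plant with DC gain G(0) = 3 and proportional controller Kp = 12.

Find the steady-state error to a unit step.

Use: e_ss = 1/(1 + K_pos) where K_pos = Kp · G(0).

K_pos = Kp · G(0) = 12 × 3 = 36. e_ss = 1/(1 + 36) = 0.0270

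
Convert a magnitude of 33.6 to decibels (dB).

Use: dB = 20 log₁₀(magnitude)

dB = 20 log₁₀(33.6) = 30.5 dB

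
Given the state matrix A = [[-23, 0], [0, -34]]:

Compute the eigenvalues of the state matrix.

For diagonal matrix, eigenvalues are diagonal entries: λ₁ = -23, λ₂ = -34.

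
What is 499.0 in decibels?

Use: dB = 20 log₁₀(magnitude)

dB = 20 log₁₀(499.0) = 54.0 dB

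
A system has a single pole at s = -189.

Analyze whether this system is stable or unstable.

Pole at s = -189 is in the left half-plane. Stable.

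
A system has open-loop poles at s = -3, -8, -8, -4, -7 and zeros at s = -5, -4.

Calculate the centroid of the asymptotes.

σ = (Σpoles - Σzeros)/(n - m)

σ = (Σpoles - Σzeros)/(n - m) = (-30 - (-9))/(5 - 2) = -21/3 = -7.0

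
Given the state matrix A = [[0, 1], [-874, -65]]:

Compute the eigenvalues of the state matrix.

det(A - λI) = λ² - (-65)λ + 874 = (λ - (-46))(λ - (-19)). Eigenvalues: -46, -19.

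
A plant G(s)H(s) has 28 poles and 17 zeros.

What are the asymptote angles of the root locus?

n - m = 28 - 17 = 11. Angles: θk = (2k + 1)·180°/11 = 16.36°, 49.09°, 81.82°, 114.55°, 147.27°, 180°, 212.73°, 245.45°, 278.18°, 310.91°, 343.64°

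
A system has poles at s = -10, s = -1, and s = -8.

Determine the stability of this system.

All poles are in the left half-plane. System is stable.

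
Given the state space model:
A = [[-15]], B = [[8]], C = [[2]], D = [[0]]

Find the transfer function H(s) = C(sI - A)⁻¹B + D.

(sI - A)⁻¹ = 1/(s + 15). H(s) = 2 × 8/(s + 15) + 0 = 16/(s + 15).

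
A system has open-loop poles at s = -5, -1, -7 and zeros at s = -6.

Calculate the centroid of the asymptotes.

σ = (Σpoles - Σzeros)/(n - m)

σ = (Σpoles - Σzeros)/(n - m) = (-13 - (-6))/(3 - 1) = -7/2 = -3.5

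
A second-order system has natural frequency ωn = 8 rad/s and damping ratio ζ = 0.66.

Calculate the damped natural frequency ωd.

ωd = ωn√(1 - ζ²) = 8√(1 - 0.66²) = 6.01 rad/s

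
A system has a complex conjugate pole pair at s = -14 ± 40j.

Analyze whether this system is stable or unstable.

Real part of poles is -14 (< 0, left half-plane). Stable.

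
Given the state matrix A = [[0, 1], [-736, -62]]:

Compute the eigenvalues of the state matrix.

det(A - λI) = λ² - (-62)λ + 736 = (λ - (-16))(λ - (-46)). Eigenvalues: -16, -46.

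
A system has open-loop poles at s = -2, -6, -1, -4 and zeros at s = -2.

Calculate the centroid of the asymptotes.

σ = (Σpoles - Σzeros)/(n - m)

σ = (Σpoles - Σzeros)/(n - m) = (-13 - (-2))/(4 - 1) = -11/3 = -3.67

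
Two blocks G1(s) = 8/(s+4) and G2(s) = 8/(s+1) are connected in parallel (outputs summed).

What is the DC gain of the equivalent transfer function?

Parallel: G_eq = G1 + G2. DC gain = G1(0) + G2(0) = 8/4 + 8/1 = 2 + 8 = 10.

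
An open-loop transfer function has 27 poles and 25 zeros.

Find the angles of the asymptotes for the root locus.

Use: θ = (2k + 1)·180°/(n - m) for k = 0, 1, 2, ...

n - m = 27 - 25 = 2. Angles: θk = (2k + 1)·180°/2 = 90°, 270°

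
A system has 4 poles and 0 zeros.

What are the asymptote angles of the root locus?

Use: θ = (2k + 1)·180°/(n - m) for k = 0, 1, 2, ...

n - m = 4 - 0 = 4. Angles: θk = (2k + 1)·180°/4 = 45°, 135°, 225°, 315°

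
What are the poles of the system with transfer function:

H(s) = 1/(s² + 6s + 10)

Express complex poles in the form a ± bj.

Discriminant = 6² - 4×1×10 = 36 - 40 = -4 < 0, so the poles are a complex conjugate pair s = (-6 ± j√4)/(2×1). Real part = -6/(2×1) = -6/2 = -3; imaginary part = ±√4/(2×1) = 2/2 = 1. Poles: s = -3 ± 1j.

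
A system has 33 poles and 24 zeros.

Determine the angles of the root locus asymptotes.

n - m = 33 - 24 = 9. Angles: θk = (2k + 1)·180°/9 = 20°, 60°, 100°, 140°, 180°, 220°, 260°, 300°, 340°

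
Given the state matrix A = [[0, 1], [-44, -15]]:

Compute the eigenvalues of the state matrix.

det(A - λI) = λ² - (-15)λ + 44 = (λ - (-4))(λ - (-11)). Eigenvalues: -4, -11.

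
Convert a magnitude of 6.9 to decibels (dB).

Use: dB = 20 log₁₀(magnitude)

dB = 20 log₁₀(6.9) = 16.8 dB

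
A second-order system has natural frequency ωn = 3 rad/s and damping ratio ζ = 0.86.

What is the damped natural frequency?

ωd = ωn√(1 - ζ²) = 3√(1 - 0.86²) = 1.53 rad/s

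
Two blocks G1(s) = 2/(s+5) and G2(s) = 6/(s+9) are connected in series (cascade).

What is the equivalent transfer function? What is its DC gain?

Series: multiply transfer functions. G_eq = 2/(s+5) × 6/(s+9) = 12/((s+5)(s+9)). DC gain = 12/(5×9) = 0.2667.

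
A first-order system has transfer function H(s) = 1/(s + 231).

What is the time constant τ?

For H(s) = 1/(s + 1/τ), the pole is at -1/τ = -231, so τ = 1/231 = 0.0043 s.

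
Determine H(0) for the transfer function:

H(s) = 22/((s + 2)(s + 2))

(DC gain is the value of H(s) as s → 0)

DC gain = H(0) = 22/(2 × 2) = 22/4 = 5.5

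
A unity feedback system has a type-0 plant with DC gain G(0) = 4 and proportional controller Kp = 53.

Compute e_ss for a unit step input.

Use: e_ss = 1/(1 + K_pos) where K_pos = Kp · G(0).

K_pos = Kp · G(0) = 53 × 4 = 212. e_ss = 1/(1 + 212) = 0.0047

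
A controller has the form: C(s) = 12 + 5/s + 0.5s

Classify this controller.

This is a Proportional-Integral-Derivative (PID) controller.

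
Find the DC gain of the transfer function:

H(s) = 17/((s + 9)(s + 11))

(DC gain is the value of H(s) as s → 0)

DC gain = H(0) = 17/(9 × 11) = 17/99 = 0.1717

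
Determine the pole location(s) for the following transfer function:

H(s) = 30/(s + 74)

Pole is where denominator = 0: s + 74 = 0, so s = -74.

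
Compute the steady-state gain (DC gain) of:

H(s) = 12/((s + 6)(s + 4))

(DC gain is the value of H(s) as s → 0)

DC gain = H(0) = 12/(6 × 4) = 12/24 = 0.5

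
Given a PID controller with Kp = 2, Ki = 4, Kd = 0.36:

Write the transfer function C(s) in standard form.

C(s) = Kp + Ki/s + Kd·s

Substituting values: C(s) = 2 + 4/s + 0.36s = (0.36s² + 2s + 4)/s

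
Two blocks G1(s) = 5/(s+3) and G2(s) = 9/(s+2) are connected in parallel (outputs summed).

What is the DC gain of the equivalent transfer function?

Parallel: G_eq = G1 + G2. DC gain = G1(0) + G2(0) = 5/3 + 9/2 = 1.6667 + 4.5 = 6.1667.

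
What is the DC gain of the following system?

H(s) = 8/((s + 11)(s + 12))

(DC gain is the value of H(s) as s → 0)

DC gain = H(0) = 8/(11 × 12) = 8/132 = 0.0606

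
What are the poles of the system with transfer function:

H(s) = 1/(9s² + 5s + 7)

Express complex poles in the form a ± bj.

Discriminant = 5² - 4×9×7 = 25 - 252 = -227 < 0, so the poles are a complex conjugate pair s = (-5 ± j√227)/(2×9). Real part = -5/(2×9) = -5/18 ≈ -0.2778; imaginary part = ±√227/(2×9) ≈ 0.8370. Poles: s = -0.2778 ± 0.8370j.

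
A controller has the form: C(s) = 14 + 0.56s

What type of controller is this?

This is a Proportional-Derivative (PD) controller.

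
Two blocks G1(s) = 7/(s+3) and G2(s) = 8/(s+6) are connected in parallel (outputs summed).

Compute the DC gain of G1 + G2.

Parallel: G_eq = G1 + G2. DC gain = G1(0) + G2(0) = 7/3 + 8/6 = 2.3333 + 1.3333 = 3.6667.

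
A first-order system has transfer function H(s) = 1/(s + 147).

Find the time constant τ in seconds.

For H(s) = 1/(s + 1/τ), the pole is at -1/τ = -147, so τ = 1/147 = 0.0068 s.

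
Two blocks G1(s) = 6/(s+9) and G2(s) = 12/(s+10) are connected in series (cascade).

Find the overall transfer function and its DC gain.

Series: multiply transfer functions. G_eq = 6/(s+9) × 12/(s+10) = 72/((s+9)(s+10)). DC gain = 72/(9×10) = 0.8.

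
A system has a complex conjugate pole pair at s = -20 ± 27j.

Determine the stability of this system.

Real part of poles is -20 (< 0, left half-plane). Stable.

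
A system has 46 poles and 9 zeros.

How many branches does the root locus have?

Root locus has n branches where n = number of poles = 46.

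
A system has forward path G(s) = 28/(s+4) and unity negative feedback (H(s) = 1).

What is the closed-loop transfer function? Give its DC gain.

T(s) = G/(1+GH) = [28/(s+4)] / [1 + 28/(s+4)] = 28/(s+4+28) = 28/(s+32). DC gain = 28/32 = 0.875.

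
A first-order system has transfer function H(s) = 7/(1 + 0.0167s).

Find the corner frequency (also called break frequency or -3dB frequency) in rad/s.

Corner frequency = 1/τ = 1/0.0167 = 59.88 rad/s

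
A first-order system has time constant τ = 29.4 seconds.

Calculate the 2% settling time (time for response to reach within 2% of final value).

For first-order system, 2% settling time ≈ 4τ = 4 × 29.4 = 117.6 s.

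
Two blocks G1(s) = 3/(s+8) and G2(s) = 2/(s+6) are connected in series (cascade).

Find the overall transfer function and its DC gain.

Series: multiply transfer functions. G_eq = 3/(s+8) × 2/(s+6) = 6/((s+8)(s+6)). DC gain = 6/(8×6) = 0.125.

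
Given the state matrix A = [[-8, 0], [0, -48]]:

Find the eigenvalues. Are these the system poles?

For diagonal matrix, eigenvalues are diagonal entries: λ₁ = -8, λ₂ = -48. Eigenvalues of A = system poles.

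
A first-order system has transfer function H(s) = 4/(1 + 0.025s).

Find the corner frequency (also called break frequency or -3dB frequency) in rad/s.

Corner frequency = 1/τ = 1/0.025 = 40.0 rad/s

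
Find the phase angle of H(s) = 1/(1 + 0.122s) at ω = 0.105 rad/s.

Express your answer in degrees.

Phase = -arctan(ωτ) = -arctan(0.105 × 0.122) = -0.7°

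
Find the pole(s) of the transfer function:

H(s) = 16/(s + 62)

Pole is where denominator = 0: s + 62 = 0, so s = -62.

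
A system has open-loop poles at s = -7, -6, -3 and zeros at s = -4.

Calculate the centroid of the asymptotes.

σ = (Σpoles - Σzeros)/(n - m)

σ = (Σpoles - Σzeros)/(n - m) = (-16 - (-4))/(3 - 1) = -12/2 = -6.0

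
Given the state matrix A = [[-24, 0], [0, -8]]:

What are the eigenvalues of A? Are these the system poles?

For diagonal matrix, eigenvalues are diagonal entries: λ₁ = -24, λ₂ = -8. Eigenvalues of A = system poles.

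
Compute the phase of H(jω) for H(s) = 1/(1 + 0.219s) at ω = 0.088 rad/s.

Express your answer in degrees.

Phase = -arctan(ωτ) = -arctan(0.088 × 0.219) = -1.1°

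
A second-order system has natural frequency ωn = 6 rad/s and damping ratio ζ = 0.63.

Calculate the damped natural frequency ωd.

ωd = ωn√(1 - ζ²) = 6√(1 - 0.63²) = 4.66 rad/s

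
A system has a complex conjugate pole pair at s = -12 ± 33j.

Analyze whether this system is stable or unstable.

Real part of poles is -12 (< 0, left half-plane). Stable.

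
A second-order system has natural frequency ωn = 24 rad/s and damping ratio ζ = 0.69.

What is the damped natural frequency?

ωd = ωn√(1 - ζ²) = 24√(1 - 0.69²) = 17.37 rad/s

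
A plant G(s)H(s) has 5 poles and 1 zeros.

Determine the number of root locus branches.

Root locus has n branches where n = number of poles = 5.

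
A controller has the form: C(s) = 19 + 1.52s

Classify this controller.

This is a Proportional-Derivative (PD) controller.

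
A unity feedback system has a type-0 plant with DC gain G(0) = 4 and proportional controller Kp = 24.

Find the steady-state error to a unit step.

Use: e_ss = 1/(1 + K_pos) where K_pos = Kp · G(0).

K_pos = Kp · G(0) = 24 × 4 = 96. e_ss = 1/(1 + 96) = 0.0103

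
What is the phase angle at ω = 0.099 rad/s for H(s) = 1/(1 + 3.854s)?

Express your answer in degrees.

Phase = -arctan(ωτ) = -arctan(0.099 × 3.854) = -20.9°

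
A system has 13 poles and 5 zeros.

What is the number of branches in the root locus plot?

Root locus has n branches where n = number of poles = 13.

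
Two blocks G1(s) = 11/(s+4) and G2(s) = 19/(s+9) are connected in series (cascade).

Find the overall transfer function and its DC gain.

Series: multiply transfer functions. G_eq = 11/(s+4) × 19/(s+9) = 209/((s+4)(s+9)). DC gain = 209/(4×9) = 5.8056.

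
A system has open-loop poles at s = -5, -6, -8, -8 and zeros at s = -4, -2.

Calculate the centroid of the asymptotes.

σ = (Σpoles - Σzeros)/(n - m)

σ = (Σpoles - Σzeros)/(n - m) = (-27 - (-6))/(4 - 2) = -21/2 = -10.5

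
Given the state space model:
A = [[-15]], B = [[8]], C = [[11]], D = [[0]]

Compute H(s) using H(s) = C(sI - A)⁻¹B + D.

(sI - A)⁻¹ = 1/(s + 15). H(s) = 11 × 8/(s + 15) + 0 = 88/(s + 15).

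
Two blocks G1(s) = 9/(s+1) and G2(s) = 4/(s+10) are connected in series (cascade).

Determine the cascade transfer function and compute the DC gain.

Series: multiply transfer functions. G_eq = 9/(s+1) × 4/(s+10) = 36/((s+1)(s+10)). DC gain = 36/(1×10) = 3.6.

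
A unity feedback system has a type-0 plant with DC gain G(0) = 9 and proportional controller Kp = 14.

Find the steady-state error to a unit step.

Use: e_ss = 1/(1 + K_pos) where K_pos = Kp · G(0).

K_pos = Kp · G(0) = 14 × 9 = 126. e_ss = 1/(1 + 126) = 0.0079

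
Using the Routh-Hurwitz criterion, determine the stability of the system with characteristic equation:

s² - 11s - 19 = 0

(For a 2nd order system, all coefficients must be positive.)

Coefficients: 1, -11, -19. b=-11, c=-19 not positive, so system is unstable.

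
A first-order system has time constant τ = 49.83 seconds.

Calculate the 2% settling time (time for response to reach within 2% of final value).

For first-order system, 2% settling time ≈ 4τ = 4 × 49.83 = 199.32 s.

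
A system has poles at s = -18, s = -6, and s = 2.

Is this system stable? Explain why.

Pole(s) at s = 2 are not in the left half-plane. System is unstable.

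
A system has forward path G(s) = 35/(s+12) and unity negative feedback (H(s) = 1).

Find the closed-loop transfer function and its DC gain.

T(s) = G/(1+GH) = [35/(s+12)] / [1 + 35/(s+12)] = 35/(s+12+35) = 35/(s+47). DC gain = 35/47 = 0.7447.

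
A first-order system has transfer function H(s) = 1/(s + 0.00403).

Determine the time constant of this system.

For H(s) = 1/(s + 1/τ), the pole is at -1/τ = -0.00403, so τ = 1/0.00403 = 248.1 s.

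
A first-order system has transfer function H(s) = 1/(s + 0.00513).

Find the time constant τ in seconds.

For H(s) = 1/(s + 1/τ), the pole is at -1/τ = -0.00513, so τ = 1/0.00513 = 194.9 s.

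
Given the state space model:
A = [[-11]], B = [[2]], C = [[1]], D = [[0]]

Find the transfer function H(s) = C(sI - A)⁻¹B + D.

(sI - A)⁻¹ = 1/(s + 11). H(s) = 1 × 2/(s + 11) + 0 = 2/(s + 11).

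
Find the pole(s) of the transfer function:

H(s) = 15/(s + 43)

Pole is where denominator = 0: s + 43 = 0, so s = -43.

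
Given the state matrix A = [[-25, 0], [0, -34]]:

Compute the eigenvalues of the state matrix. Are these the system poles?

For diagonal matrix, eigenvalues are diagonal entries: λ₁ = -25, λ₂ = -34. Eigenvalues of A = system poles.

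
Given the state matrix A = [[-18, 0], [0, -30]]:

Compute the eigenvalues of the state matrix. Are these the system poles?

For diagonal matrix, eigenvalues are diagonal entries: λ₁ = -18, λ₂ = -30. Eigenvalues of A = system poles.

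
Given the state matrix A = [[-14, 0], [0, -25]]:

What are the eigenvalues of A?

For diagonal matrix, eigenvalues are diagonal entries: λ₁ = -14, λ₂ = -25.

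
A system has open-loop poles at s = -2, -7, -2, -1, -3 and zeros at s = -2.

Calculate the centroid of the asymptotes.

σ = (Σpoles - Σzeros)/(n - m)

σ = (Σpoles - Σzeros)/(n - m) = (-15 - (-2))/(5 - 1) = -13/4 = -3.25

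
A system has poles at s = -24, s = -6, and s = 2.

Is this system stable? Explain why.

Pole(s) at s = 2 are not in the left half-plane. System is unstable.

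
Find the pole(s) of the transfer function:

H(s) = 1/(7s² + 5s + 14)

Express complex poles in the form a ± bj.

Discriminant = 5² - 4×7×14 = 25 - 392 = -367 < 0, so the poles are a complex conjugate pair s = (-5 ± j√367)/(2×7). Real part = -5/(2×7) = -5/14 ≈ -0.3571; imaginary part = ±√367/(2×7) ≈ 1.3684. Poles: s = -0.3571 ± 1.3684j.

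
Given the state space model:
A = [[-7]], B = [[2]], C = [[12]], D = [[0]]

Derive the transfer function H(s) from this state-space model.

(sI - A)⁻¹ = 1/(s + 7). H(s) = 12 × 2/(s + 7) + 0 = 24/(s + 7).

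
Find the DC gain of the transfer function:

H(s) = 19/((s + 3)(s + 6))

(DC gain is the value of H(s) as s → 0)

DC gain = H(0) = 19/(3 × 6) = 19/18 = 1.0556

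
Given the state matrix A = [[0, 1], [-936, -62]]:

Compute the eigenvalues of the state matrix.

det(A - λI) = λ² - (-62)λ + 936 = (λ - (-26))(λ - (-36)). Eigenvalues: -26, -36.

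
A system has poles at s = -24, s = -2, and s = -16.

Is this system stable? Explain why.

All poles are in the left half-plane. System is stable.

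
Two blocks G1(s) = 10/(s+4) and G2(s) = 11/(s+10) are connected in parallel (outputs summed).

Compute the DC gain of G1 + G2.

Parallel: G_eq = G1 + G2. DC gain = G1(0) + G2(0) = 10/4 + 11/10 = 2.5 + 1.1 = 3.6.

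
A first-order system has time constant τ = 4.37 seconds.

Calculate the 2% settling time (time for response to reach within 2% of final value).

For first-order system, 2% settling time ≈ 4τ = 4 × 4.37 = 17.48 s.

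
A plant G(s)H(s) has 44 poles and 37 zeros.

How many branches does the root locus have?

Root locus has n branches where n = number of poles = 44.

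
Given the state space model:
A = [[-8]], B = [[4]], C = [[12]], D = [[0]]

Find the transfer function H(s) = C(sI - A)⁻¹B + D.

(sI - A)⁻¹ = 1/(s + 8). H(s) = 12 × 4/(s + 8) + 0 = 48/(s + 8).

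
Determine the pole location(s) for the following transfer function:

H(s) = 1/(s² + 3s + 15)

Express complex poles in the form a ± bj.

Discriminant = 3² - 4×1×15 = 9 - 60 = -51 < 0, so the poles are a complex conjugate pair s = (-3 ± j√51)/(2×1). Real part = -3/(2×1) = -3/2 = -1.5; imaginary part = ±√51/(2×1) ≈ 3.5707. Poles: s = -1.5 ± 3.5707j.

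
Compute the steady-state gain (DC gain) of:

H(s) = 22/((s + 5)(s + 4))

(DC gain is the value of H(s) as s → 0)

DC gain = H(0) = 22/(5 × 4) = 22/20 = 1.1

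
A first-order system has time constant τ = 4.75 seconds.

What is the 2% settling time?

For first-order system, 2% settling time ≈ 4τ = 4 × 4.75 = 19.0 s.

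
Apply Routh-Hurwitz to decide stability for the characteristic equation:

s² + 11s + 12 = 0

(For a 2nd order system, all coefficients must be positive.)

Coefficients: 1, 11, 12. All positive, so system is stable.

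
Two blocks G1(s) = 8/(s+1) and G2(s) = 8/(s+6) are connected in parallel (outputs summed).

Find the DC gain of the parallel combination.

Parallel: G_eq = G1 + G2. DC gain = G1(0) + G2(0) = 8/1 + 8/6 = 8 + 1.3333 = 9.3333.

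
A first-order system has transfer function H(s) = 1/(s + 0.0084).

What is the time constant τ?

For H(s) = 1/(s + 1/τ), the pole is at -1/τ = -0.0084, so τ = 1/0.0084 = 119 s.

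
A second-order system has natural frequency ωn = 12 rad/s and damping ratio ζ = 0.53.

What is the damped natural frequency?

ωd = ωn√(1 - ζ²) = 12√(1 - 0.53²) = 10.18 rad/s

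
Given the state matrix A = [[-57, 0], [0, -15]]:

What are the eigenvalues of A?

For diagonal matrix, eigenvalues are diagonal entries: λ₁ = -57, λ₂ = -15.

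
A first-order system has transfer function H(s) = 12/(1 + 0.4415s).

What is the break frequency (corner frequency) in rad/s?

Corner frequency = 1/τ = 1/0.4415 = 2.265 rad/s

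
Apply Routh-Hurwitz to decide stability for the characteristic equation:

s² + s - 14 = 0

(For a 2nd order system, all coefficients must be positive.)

Coefficients: 1, 1, -14. c=-14 not positive, so system is unstable.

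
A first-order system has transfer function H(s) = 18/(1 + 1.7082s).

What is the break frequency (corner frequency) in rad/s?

Corner frequency = 1/τ = 1/1.7082 = 0.585 rad/s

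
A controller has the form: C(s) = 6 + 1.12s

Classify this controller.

This is a Proportional-Derivative (PD) controller.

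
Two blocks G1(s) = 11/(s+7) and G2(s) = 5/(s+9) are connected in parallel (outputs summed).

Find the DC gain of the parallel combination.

Parallel: G_eq = G1 + G2. DC gain = G1(0) + G2(0) = 11/7 + 5/9 = 1.5714 + 0.5556 = 2.1270.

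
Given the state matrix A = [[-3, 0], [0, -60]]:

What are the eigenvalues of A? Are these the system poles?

For diagonal matrix, eigenvalues are diagonal entries: λ₁ = -3, λ₂ = -60. Eigenvalues of A = system poles.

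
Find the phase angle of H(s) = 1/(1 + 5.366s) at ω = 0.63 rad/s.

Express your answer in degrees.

Phase = -arctan(ωτ) = -arctan(0.63 × 5.366) = -73.5°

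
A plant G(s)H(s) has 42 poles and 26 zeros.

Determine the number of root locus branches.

Root locus has n branches where n = number of poles = 42.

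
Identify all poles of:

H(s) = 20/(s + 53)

Pole is where denominator = 0: s + 53 = 0, so s = -53.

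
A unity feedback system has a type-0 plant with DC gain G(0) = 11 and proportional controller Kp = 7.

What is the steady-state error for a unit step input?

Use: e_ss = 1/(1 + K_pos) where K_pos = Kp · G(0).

K_pos = Kp · G(0) = 7 × 11 = 77. e_ss = 1/(1 + 77) = 0.0128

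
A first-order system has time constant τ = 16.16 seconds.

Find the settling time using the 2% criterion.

For first-order system, 2% settling time ≈ 4τ = 4 × 16.16 = 64.64 s.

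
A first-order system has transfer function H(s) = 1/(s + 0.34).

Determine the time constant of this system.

For H(s) = 1/(s + 1/τ), the pole is at -1/τ = -0.34, so τ = 1/0.34 = 2.9412 s.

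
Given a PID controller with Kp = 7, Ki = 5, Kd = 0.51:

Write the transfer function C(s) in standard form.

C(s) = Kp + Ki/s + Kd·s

Substituting values: C(s) = 7 + 5/s + 0.51s = (0.51s² + 7s + 5)/s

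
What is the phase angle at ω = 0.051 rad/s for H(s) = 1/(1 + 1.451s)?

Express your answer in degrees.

Phase = -arctan(ωτ) = -arctan(0.051 × 1.451) = -4.2°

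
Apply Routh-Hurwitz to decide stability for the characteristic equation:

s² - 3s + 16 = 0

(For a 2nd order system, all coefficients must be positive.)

Coefficients: 1, -3, 16. b=-3 not positive, so system is unstable.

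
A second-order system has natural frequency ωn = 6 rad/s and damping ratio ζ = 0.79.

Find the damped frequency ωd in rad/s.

ωd = ωn√(1 - ζ²) = 6√(1 - 0.79²) = 3.68 rad/s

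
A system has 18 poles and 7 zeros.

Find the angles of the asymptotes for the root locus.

n - m = 18 - 7 = 11. Angles: θk = (2k + 1)·180°/11 = 16.36°, 49.09°, 81.82°, 114.55°, 147.27°, 180°, 212.73°, 245.45°, 278.18°, 310.91°, 343.64°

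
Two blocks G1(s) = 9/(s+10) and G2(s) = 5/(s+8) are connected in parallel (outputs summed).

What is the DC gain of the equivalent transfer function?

Parallel: G_eq = G1 + G2. DC gain = G1(0) + G2(0) = 9/10 + 5/8 = 0.9 + 0.625 = 1.525.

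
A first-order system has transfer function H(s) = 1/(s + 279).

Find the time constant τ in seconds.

For H(s) = 1/(s + 1/τ), the pole is at -1/τ = -279, so τ = 1/279 = 0.0036 s.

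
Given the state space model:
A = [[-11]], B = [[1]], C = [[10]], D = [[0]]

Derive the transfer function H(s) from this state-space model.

(sI - A)⁻¹ = 1/(s + 11). H(s) = 10 × 1/(s + 11) + 0 = 10/(s + 11).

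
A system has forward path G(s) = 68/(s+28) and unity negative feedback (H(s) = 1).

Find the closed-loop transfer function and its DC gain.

T(s) = G/(1+GH) = [68/(s+28)] / [1 + 68/(s+28)] = 68/(s+28+68) = 68/(s+96). DC gain = 68/96 = 0.7083.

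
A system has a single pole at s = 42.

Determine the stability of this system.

Pole at s = 42 is in the right half-plane. Unstable.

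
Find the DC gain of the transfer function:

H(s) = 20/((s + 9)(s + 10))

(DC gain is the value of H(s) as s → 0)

DC gain = H(0) = 20/(9 × 10) = 20/90 = 0.2222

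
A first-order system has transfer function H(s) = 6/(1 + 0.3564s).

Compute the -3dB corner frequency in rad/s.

Corner frequency = 1/τ = 1/0.3564 = 2.806 rad/s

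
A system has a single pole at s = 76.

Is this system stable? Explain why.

Pole at s = 76 is in the right half-plane. Unstable.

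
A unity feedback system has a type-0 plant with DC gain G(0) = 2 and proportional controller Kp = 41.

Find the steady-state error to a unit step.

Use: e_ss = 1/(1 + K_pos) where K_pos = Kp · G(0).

K_pos = Kp · G(0) = 41 × 2 = 82. e_ss = 1/(1 + 82) = 0.0120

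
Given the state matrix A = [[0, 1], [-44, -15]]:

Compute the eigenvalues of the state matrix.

det(A - λI) = λ² - (-15)λ + 44 = (λ - (-4))(λ - (-11)). Eigenvalues: -4, -11.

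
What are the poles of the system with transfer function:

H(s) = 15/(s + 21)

Pole is where denominator = 0: s + 21 = 0, so s = -21.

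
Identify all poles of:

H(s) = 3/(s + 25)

Pole is where denominator = 0: s + 25 = 0, so s = -25.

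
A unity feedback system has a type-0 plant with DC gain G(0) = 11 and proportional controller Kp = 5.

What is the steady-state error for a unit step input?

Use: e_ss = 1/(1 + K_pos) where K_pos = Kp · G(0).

K_pos = Kp · G(0) = 5 × 11 = 55. e_ss = 1/(1 + 55) = 0.0179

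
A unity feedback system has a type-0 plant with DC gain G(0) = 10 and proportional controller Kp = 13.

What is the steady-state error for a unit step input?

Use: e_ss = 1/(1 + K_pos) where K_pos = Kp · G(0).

K_pos = Kp · G(0) = 13 × 10 = 130. e_ss = 1/(1 + 130) = 0.0076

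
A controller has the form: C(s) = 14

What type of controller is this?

This is a Proportional (P) controller.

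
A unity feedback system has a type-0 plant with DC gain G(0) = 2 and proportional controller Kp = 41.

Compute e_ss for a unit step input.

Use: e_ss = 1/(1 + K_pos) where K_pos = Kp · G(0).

K_pos = Kp · G(0) = 41 × 2 = 82. e_ss = 1/(1 + 82) = 0.0120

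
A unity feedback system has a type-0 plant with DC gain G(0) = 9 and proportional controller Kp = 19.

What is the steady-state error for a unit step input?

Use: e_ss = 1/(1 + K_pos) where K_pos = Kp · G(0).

K_pos = Kp · G(0) = 19 × 9 = 171. e_ss = 1/(1 + 171) = 0.0058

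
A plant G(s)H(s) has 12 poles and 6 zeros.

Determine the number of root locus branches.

Root locus has n branches where n = number of poles = 12.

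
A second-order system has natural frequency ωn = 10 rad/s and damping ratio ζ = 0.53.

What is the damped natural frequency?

ωd = ωn√(1 - ζ²) = 10√(1 - 0.53²) = 8.48 rad/s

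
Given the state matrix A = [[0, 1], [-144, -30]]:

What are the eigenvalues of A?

det(A - λI) = λ² - (-30)λ + 144 = (λ - (-24))(λ - (-6)). Eigenvalues: -24, -6.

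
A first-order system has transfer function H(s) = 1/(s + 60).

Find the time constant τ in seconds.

For H(s) = 1/(s + 1/τ), the pole is at -1/τ = -60, so τ = 1/60 = 0.0167 s.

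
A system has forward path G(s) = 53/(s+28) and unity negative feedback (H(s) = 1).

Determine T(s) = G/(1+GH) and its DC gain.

T(s) = G/(1+GH) = [53/(s+28)] / [1 + 53/(s+28)] = 53/(s+28+53) = 53/(s+81). DC gain = 53/81 = 0.6543.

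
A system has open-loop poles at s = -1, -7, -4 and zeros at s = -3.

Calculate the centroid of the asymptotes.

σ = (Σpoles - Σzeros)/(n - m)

σ = (Σpoles - Σzeros)/(n - m) = (-12 - (-3))/(3 - 1) = -9/2 = -4.5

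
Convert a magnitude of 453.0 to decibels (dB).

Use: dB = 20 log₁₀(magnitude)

dB = 20 log₁₀(453.0) = 53.1 dB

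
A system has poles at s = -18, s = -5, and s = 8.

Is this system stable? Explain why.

Pole(s) at s = 8 are not in the left half-plane. System is unstable.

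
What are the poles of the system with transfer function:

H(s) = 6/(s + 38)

Pole is where denominator = 0: s + 38 = 0, so s = -38.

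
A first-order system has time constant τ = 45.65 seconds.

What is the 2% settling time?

For first-order system, 2% settling time ≈ 4τ = 4 × 45.65 = 182.6 s.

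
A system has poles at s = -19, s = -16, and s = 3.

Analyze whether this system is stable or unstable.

Pole(s) at s = 3 are not in the left half-plane. System is unstable.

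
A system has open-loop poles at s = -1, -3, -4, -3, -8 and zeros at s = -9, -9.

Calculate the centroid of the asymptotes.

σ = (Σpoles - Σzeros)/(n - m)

σ = (Σpoles - Σzeros)/(n - m) = (-19 - (-18))/(5 - 2) = -1/3 = -0.33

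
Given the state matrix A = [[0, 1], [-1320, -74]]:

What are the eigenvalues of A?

det(A - λI) = λ² - (-74)λ + 1320 = (λ - (-44))(λ - (-30)). Eigenvalues: -44, -30.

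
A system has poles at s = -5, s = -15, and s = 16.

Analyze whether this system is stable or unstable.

Pole(s) at s = 16 are not in the left half-plane. System is unstable.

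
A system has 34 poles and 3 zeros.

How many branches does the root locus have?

Root locus has n branches where n = number of poles = 34.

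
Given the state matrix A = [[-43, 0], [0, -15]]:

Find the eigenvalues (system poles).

For diagonal matrix, eigenvalues are diagonal entries: λ₁ = -43, λ₂ = -15.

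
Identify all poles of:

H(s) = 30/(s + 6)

Pole is where denominator = 0: s + 6 = 0, so s = -6.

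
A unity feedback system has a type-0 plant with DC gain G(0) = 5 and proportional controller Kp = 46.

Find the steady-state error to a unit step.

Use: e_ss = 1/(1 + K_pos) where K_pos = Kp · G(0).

K_pos = Kp · G(0) = 46 × 5 = 230. e_ss = 1/(1 + 230) = 0.0043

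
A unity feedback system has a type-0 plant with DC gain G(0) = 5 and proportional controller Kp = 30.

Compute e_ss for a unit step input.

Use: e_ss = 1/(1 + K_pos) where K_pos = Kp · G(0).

K_pos = Kp · G(0) = 30 × 5 = 150. e_ss = 1/(1 + 150) = 0.0066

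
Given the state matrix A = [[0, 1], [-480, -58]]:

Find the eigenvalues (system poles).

det(A - λI) = λ² - (-58)λ + 480 = (λ - (-10))(λ - (-48)). Eigenvalues: -10, -48.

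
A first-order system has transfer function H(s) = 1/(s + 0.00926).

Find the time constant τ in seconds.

For H(s) = 1/(s + 1/τ), the pole is at -1/τ = -0.00926, so τ = 1/0.00926 = 108 s.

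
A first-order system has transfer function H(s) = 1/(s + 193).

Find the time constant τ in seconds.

For H(s) = 1/(s + 1/τ), the pole is at -1/τ = -193, so τ = 1/193 = 0.0052 s.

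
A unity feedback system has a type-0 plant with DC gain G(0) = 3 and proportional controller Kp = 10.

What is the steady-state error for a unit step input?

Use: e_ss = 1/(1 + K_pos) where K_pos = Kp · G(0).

K_pos = Kp · G(0) = 10 × 3 = 30. e_ss = 1/(1 + 30) = 0.0323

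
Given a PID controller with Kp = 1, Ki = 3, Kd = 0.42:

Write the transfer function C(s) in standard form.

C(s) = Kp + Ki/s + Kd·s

Substituting values: C(s) = 1 + 3/s + 0.42s = (0.42s² + s + 3)/s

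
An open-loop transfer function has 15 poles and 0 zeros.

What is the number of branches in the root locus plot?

Root locus has n branches where n = number of poles = 15.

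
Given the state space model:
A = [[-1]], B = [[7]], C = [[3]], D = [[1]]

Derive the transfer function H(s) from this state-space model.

(sI - A)⁻¹ = 1/(s + 1). H(s) = 3×7/(s + 1) + 1 = (s + 22)/(s + 1).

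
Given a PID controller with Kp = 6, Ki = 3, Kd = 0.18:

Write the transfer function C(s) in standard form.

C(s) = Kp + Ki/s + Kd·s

Substituting values: C(s) = 6 + 3/s + 0.18s = (0.18s² + 6s + 3)/s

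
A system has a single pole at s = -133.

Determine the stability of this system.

Pole at s = -133 is in the left half-plane. Stable.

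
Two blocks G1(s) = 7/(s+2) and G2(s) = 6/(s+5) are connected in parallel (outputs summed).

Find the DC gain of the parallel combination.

Parallel: G_eq = G1 + G2. DC gain = G1(0) + G2(0) = 7/2 + 6/5 = 3.5 + 1.2 = 4.7.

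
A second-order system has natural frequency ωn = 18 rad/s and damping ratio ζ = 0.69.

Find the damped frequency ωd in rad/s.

ωd = ωn√(1 - ζ²) = 18√(1 - 0.69²) = 13.03 rad/s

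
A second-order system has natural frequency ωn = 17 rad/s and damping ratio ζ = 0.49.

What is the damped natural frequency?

ωd = ωn√(1 - ζ²) = 17√(1 - 0.49²) = 14.82 rad/s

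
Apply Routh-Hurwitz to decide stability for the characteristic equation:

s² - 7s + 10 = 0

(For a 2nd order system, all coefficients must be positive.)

Coefficients: 1, -7, 10. b=-7 not positive, so system is unstable.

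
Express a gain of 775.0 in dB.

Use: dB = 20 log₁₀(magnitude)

dB = 20 log₁₀(775.0) = 57.8 dB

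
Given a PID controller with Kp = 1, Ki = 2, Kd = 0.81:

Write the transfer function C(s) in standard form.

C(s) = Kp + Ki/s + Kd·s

Substituting values: C(s) = 1 + 2/s + 0.81s = (0.81s² + s + 2)/s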